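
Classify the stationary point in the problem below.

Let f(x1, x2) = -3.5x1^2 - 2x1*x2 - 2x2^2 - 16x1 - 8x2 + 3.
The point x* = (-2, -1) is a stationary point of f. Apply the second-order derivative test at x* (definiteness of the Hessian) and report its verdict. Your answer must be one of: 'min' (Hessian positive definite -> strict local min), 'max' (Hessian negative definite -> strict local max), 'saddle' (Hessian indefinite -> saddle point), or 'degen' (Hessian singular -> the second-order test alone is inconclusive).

Compute the Hessian H = grad^2 f:
  H = [[-7, -2], [-2, -4]]
Verify stationarity: grad f(x*) = H x* + g = (0, 0).
Eigenvalues of H: -8, -3.
Both eigenvalues < 0, so H is negative definite -> x* is a strict local max.

max


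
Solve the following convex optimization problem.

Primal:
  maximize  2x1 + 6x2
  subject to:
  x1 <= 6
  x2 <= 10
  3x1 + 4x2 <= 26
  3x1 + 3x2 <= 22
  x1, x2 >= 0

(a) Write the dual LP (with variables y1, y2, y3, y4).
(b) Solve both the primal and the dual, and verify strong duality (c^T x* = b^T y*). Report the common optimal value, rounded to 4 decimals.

The standard primal-dual pair for 'max c^T x s.t. A x <= b, x >= 0' is:
  Dual:  min b^T y  s.t.  A^T y >= c,  y >= 0.

So the dual LP is:
  minimize  6y1 + 10y2 + 26y3 + 22y4
  subject to:
    y1 + 3y3 + 3y4 >= 2
    y2 + 4y3 + 3y4 >= 6
    y1, y2, y3, y4 >= 0

Solving the primal: x* = (0, 6.5).
  primal value c^T x* = 39.
Solving the dual: y* = (0, 0, 1.5, 0).
  dual value b^T y* = 39.
Strong duality: c^T x* = b^T y*. Confirmed.

39


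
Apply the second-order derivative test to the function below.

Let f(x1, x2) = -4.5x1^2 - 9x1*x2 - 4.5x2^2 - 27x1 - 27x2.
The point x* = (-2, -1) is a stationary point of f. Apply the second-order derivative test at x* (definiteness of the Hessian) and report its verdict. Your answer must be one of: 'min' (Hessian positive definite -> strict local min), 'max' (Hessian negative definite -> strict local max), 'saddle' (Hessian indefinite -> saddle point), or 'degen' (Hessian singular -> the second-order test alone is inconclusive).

Compute the Hessian H = grad^2 f:
  H = [[-9, -9], [-9, -9]]
Verify stationarity: grad f(x*) = H x* + g = (0, 0).
Eigenvalues of H: -18, 0.
H has a zero eigenvalue (singular; negative semidefinite but not definite), so H is neither positive definite, negative definite, nor indefinite. The second-order test alone is inconclusive -> degen.
(Indeed, f is constant along the null direction of H through x*, so x* is not a strict local extremum.)

degen


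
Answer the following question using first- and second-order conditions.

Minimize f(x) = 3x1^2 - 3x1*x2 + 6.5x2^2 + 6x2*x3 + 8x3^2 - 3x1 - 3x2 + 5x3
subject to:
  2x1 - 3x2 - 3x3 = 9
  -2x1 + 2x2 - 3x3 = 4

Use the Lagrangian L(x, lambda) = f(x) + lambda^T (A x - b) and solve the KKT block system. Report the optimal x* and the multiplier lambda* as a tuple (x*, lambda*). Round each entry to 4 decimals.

Form the Lagrangian:
  L(x, lambda) = (1/2) x^T Q x + c^T x + lambda^T (A x - b)
Stationarity (grad_x L = 0): Q x + c + A^T lambda = 0.
Primal feasibility: A x = b.

This gives the KKT block system:
  [ Q   A^T ] [ x     ]   [-c ]
  [ A    0  ] [ lambda ] = [ b ]

Solving the linear system:
  x*      = (2.1116, 0.6893, -2.2815)
  lambda* = (-6.4619, -2.6611)
  f(x*)   = 24.4958

x* = (2.1116, 0.6893, -2.2815), lambda* = (-6.4619, -2.6611)


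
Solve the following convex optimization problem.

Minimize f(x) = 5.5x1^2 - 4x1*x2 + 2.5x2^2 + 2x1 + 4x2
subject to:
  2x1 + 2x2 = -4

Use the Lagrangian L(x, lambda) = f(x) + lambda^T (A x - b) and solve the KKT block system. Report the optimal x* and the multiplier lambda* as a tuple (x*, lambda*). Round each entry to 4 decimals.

Form the Lagrangian:
  L(x, lambda) = (1/2) x^T Q x + c^T x + lambda^T (A x - b)
Stationarity (grad_x L = 0): Q x + c + A^T lambda = 0.
Primal feasibility: A x = b.

This gives the KKT block system:
  [ Q   A^T ] [ x     ]   [-c ]
  [ A    0  ] [ lambda ] = [ b ]

Solving the linear system:
  x*      = (-0.6667, -1.3333)
  lambda* = (0)
  f(x*)   = -3.3333

x* = (-0.6667, -1.3333), lambda* = (0)


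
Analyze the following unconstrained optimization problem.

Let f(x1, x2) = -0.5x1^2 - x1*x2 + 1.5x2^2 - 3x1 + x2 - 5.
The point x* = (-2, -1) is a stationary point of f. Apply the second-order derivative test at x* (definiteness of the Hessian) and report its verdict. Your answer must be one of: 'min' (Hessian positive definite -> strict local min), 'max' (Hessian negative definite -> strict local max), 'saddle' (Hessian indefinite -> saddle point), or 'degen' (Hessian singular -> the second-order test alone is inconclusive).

Compute the Hessian H = grad^2 f:
  H = [[-1, -1], [-1, 3]]
Verify stationarity: grad f(x*) = H x* + g = (0, 0).
Eigenvalues of H: -1.2361, 3.2361.
Eigenvalues have mixed signs, so H is indefinite -> x* is a saddle point.

saddle


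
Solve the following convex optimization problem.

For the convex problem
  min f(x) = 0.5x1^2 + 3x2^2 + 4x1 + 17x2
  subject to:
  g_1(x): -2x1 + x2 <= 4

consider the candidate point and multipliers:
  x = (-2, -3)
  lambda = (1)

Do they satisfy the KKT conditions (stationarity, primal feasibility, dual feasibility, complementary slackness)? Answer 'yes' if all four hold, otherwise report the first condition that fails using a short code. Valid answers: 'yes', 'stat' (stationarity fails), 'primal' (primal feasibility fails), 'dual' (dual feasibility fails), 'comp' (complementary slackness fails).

Gradient of f: grad f(x) = Q x + c = (2, -1)
Constraint values g_i(x) = a_i^T x - b_i:
  g_1((-2, -3)) = -3
Stationarity residual: grad f(x) + sum_i lambda_i a_i = (0, 0)
  -> stationarity OK
Primal feasibility (all g_i <= 0): OK
Dual feasibility (all lambda_i >= 0): OK
Complementary slackness (lambda_i * g_i(x) = 0 for all i): FAILS

Verdict: the first failing condition is complementary_slackness -> comp.

comp


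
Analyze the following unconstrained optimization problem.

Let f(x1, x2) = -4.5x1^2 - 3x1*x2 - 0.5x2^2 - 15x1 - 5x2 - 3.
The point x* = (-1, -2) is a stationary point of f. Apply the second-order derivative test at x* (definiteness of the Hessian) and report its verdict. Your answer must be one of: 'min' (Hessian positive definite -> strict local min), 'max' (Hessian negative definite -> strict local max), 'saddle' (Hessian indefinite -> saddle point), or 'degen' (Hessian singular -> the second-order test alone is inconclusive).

Compute the Hessian H = grad^2 f:
  H = [[-9, -3], [-3, -1]]
Verify stationarity: grad f(x*) = H x* + g = (0, 0).
Eigenvalues of H: -10, 0.
H has a zero eigenvalue (singular; negative semidefinite but not definite), so H is neither positive definite, negative definite, nor indefinite. The second-order test alone is inconclusive -> degen.
(Indeed, f is constant along the null direction of H through x*, so x* is not a strict local extremum.)

degen


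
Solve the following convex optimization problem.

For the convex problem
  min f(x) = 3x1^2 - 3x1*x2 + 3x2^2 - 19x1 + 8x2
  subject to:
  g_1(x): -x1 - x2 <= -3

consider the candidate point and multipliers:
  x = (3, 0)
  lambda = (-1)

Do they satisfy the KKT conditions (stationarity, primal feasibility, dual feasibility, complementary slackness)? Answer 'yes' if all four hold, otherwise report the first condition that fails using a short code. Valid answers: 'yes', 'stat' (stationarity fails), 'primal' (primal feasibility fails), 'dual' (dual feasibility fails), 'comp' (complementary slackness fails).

Gradient of f: grad f(x) = Q x + c = (-1, -1)
Constraint values g_i(x) = a_i^T x - b_i:
  g_1((3, 0)) = 0
Stationarity residual: grad f(x) + sum_i lambda_i a_i = (0, 0)
  -> stationarity OK
Primal feasibility (all g_i <= 0): OK
Dual feasibility (all lambda_i >= 0): FAILS
Complementary slackness (lambda_i * g_i(x) = 0 for all i): OK

Verdict: the first failing condition is dual_feasibility -> dual.

dual


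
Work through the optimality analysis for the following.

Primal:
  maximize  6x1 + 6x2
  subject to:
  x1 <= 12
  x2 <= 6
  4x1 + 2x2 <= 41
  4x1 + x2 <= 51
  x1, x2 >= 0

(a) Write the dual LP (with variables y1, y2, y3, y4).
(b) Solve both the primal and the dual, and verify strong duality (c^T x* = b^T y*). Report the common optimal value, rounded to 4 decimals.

The standard primal-dual pair for 'max c^T x s.t. A x <= b, x >= 0' is:
  Dual:  min b^T y  s.t.  A^T y >= c,  y >= 0.

So the dual LP is:
  minimize  12y1 + 6y2 + 41y3 + 51y4
  subject to:
    y1 + 4y3 + 4y4 >= 6
    y2 + 2y3 + y4 >= 6
    y1, y2, y3, y4 >= 0

Solving the primal: x* = (7.25, 6).
  primal value c^T x* = 79.5.
Solving the dual: y* = (0, 3, 1.5, 0).
  dual value b^T y* = 79.5.
Strong duality: c^T x* = b^T y*. Confirmed.

79.5


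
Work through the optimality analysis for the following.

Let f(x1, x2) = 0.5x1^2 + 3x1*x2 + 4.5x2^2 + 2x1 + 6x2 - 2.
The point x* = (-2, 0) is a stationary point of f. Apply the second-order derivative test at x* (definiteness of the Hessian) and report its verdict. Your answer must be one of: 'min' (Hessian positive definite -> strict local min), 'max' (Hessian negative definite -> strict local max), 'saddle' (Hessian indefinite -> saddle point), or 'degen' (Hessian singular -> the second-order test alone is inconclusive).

Compute the Hessian H = grad^2 f:
  H = [[1, 3], [3, 9]]
Verify stationarity: grad f(x*) = H x* + g = (0, 0).
Eigenvalues of H: 0, 10.
H has a zero eigenvalue (singular; positive semidefinite but not definite), so H is neither positive definite, negative definite, nor indefinite. The second-order test alone is inconclusive -> degen.
(Indeed, f is constant along the null direction of H through x*, so x* is not a strict local extremum.)

degen


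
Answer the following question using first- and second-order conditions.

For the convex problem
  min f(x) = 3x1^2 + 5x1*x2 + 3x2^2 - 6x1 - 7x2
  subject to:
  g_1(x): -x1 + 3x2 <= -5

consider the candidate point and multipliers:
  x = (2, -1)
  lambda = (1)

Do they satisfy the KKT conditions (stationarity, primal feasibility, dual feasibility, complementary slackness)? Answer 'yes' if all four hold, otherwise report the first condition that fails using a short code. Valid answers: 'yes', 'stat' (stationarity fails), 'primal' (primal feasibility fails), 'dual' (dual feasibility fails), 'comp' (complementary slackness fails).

Gradient of f: grad f(x) = Q x + c = (1, -3)
Constraint values g_i(x) = a_i^T x - b_i:
  g_1((2, -1)) = 0
Stationarity residual: grad f(x) + sum_i lambda_i a_i = (0, 0)
  -> stationarity OK
Primal feasibility (all g_i <= 0): OK
Dual feasibility (all lambda_i >= 0): OK
Complementary slackness (lambda_i * g_i(x) = 0 for all i): OK

Verdict: yes, KKT holds.

yes


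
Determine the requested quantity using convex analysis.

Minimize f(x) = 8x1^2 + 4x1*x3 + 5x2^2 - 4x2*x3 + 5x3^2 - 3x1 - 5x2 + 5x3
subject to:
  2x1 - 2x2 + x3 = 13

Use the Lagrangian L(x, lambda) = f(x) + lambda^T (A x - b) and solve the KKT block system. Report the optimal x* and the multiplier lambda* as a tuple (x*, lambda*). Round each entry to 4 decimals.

Form the Lagrangian:
  L(x, lambda) = (1/2) x^T Q x + c^T x + lambda^T (A x - b)
Stationarity (grad_x L = 0): Q x + c + A^T lambda = 0.
Primal feasibility: A x = b.

This gives the KKT block system:
  [ Q   A^T ] [ x     ]   [-c ]
  [ A    0  ] [ lambda ] = [ b ]

Solving the linear system:
  x*      = (3.0638, -4.102, -1.3316)
  lambda* = (-20.3469)
  f(x*)   = 134.5855

x* = (3.0638, -4.102, -1.3316), lambda* = (-20.3469)


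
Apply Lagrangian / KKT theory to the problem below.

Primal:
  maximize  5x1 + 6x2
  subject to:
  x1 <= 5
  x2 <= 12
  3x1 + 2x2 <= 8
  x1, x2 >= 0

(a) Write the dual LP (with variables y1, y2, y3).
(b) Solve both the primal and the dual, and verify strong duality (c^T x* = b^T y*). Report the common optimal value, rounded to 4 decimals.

The standard primal-dual pair for 'max c^T x s.t. A x <= b, x >= 0' is:
  Dual:  min b^T y  s.t.  A^T y >= c,  y >= 0.

So the dual LP is:
  minimize  5y1 + 12y2 + 8y3
  subject to:
    y1 + 3y3 >= 5
    y2 + 2y3 >= 6
    y1, y2, y3 >= 0

Solving the primal: x* = (0, 4).
  primal value c^T x* = 24.
Solving the dual: y* = (0, 0, 3).
  dual value b^T y* = 24.
Strong duality: c^T x* = b^T y*. Confirmed.

24


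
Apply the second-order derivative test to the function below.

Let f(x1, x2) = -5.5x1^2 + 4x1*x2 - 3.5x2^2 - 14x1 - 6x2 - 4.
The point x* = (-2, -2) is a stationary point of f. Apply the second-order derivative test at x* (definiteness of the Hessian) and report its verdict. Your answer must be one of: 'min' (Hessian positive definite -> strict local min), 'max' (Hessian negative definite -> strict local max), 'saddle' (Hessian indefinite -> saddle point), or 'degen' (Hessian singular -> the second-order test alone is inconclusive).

Compute the Hessian H = grad^2 f:
  H = [[-11, 4], [4, -7]]
Verify stationarity: grad f(x*) = H x* + g = (0, 0).
Eigenvalues of H: -13.4721, -4.5279.
Both eigenvalues < 0, so H is negative definite -> x* is a strict local max.

max


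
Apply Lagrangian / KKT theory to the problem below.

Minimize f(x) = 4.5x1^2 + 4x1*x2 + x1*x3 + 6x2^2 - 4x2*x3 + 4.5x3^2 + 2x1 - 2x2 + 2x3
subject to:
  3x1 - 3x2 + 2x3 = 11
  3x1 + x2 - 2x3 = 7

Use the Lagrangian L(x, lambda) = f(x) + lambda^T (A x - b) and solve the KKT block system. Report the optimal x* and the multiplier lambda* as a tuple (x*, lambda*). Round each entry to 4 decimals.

Form the Lagrangian:
  L(x, lambda) = (1/2) x^T Q x + c^T x + lambda^T (A x - b)
Stationarity (grad_x L = 0): Q x + c + A^T lambda = 0.
Primal feasibility: A x = b.

This gives the KKT block system:
  [ Q   A^T ] [ x     ]   [-c ]
  [ A    0  ] [ lambda ] = [ b ]

Solving the linear system:
  x*      = (2.4231, -1.7308, -0.7308)
  lambda* = (-3.8846, -1.5)
  f(x*)   = 30.0385

x* = (2.4231, -1.7308, -0.7308), lambda* = (-3.8846, -1.5)


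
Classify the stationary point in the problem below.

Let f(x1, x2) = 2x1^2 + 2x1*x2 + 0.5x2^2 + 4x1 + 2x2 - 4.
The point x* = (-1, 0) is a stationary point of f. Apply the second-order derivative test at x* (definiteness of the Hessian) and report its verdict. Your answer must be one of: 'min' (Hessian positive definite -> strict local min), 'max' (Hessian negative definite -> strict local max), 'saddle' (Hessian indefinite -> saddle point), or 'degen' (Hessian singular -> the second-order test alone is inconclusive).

Compute the Hessian H = grad^2 f:
  H = [[4, 2], [2, 1]]
Verify stationarity: grad f(x*) = H x* + g = (0, 0).
Eigenvalues of H: 0, 5.
H has a zero eigenvalue (singular; positive semidefinite but not definite), so H is neither positive definite, negative definite, nor indefinite. The second-order test alone is inconclusive -> degen.
(Indeed, f is constant along the null direction of H through x*, so x* is not a strict local extremum.)

degen


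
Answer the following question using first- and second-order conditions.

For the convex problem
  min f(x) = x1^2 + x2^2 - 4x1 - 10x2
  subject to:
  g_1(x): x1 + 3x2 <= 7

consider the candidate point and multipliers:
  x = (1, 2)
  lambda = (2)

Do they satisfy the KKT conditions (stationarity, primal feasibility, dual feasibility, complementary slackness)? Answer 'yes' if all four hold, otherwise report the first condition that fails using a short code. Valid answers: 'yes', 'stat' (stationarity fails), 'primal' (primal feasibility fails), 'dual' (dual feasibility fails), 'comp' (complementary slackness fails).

Gradient of f: grad f(x) = Q x + c = (-2, -6)
Constraint values g_i(x) = a_i^T x - b_i:
  g_1((1, 2)) = 0
Stationarity residual: grad f(x) + sum_i lambda_i a_i = (0, 0)
  -> stationarity OK
Primal feasibility (all g_i <= 0): OK
Dual feasibility (all lambda_i >= 0): OK
Complementary slackness (lambda_i * g_i(x) = 0 for all i): OK

Verdict: yes, KKT holds.

yes


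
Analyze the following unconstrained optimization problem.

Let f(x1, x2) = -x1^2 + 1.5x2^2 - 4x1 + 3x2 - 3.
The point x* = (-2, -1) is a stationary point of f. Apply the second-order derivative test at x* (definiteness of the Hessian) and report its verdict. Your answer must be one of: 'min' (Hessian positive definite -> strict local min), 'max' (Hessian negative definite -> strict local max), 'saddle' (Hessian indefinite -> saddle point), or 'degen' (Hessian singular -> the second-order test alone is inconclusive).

Compute the Hessian H = grad^2 f:
  H = [[-2, 0], [0, 3]]
Verify stationarity: grad f(x*) = H x* + g = (0, 0).
Eigenvalues of H: -2, 3.
Eigenvalues have mixed signs, so H is indefinite -> x* is a saddle point.

saddle


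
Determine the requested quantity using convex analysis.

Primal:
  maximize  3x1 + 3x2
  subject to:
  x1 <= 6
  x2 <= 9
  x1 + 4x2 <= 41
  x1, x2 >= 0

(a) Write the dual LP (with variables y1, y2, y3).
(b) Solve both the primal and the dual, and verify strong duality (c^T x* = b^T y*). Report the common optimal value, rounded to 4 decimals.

The standard primal-dual pair for 'max c^T x s.t. A x <= b, x >= 0' is:
  Dual:  min b^T y  s.t.  A^T y >= c,  y >= 0.

So the dual LP is:
  minimize  6y1 + 9y2 + 41y3
  subject to:
    y1 + y3 >= 3
    y2 + 4y3 >= 3
    y1, y2, y3 >= 0

Solving the primal: x* = (6, 8.75).
  primal value c^T x* = 44.25.
Solving the dual: y* = (2.25, 0, 0.75).
  dual value b^T y* = 44.25.
Strong duality: c^T x* = b^T y*. Confirmed.

44.25


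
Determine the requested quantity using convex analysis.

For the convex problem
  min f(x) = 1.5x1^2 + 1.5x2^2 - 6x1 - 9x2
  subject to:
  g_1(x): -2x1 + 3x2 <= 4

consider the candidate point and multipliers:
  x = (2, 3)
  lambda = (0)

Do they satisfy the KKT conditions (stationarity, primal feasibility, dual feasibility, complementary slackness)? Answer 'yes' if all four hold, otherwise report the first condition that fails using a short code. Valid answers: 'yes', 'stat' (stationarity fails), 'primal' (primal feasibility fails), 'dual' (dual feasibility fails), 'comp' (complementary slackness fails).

Gradient of f: grad f(x) = Q x + c = (0, 0)
Constraint values g_i(x) = a_i^T x - b_i:
  g_1((2, 3)) = 1
Stationarity residual: grad f(x) + sum_i lambda_i a_i = (0, 0)
  -> stationarity OK
Primal feasibility (all g_i <= 0): FAILS
Dual feasibility (all lambda_i >= 0): OK
Complementary slackness (lambda_i * g_i(x) = 0 for all i): OK

Verdict: the first failing condition is primal_feasibility -> primal.

primal


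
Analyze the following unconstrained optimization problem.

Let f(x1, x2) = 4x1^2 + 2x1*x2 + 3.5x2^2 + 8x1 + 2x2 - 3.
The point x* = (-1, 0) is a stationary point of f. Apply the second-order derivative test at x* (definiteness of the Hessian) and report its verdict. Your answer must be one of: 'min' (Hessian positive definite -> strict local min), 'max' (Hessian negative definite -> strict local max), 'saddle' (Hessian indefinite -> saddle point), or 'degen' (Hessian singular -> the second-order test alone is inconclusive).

Compute the Hessian H = grad^2 f:
  H = [[8, 2], [2, 7]]
Verify stationarity: grad f(x*) = H x* + g = (0, 0).
Eigenvalues of H: 5.4384, 9.5616.
Both eigenvalues > 0, so H is positive definite -> x* is a strict local min.

min


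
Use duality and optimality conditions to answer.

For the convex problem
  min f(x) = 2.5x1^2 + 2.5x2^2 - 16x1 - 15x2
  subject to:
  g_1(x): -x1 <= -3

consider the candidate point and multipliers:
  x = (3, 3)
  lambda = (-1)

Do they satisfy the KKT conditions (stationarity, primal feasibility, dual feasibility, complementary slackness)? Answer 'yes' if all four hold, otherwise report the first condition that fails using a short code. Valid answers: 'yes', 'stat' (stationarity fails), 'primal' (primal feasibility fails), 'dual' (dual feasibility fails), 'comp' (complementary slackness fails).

Gradient of f: grad f(x) = Q x + c = (-1, 0)
Constraint values g_i(x) = a_i^T x - b_i:
  g_1((3, 3)) = 0
Stationarity residual: grad f(x) + sum_i lambda_i a_i = (0, 0)
  -> stationarity OK
Primal feasibility (all g_i <= 0): OK
Dual feasibility (all lambda_i >= 0): FAILS
Complementary slackness (lambda_i * g_i(x) = 0 for all i): OK

Verdict: the first failing condition is dual_feasibility -> dual.

dual


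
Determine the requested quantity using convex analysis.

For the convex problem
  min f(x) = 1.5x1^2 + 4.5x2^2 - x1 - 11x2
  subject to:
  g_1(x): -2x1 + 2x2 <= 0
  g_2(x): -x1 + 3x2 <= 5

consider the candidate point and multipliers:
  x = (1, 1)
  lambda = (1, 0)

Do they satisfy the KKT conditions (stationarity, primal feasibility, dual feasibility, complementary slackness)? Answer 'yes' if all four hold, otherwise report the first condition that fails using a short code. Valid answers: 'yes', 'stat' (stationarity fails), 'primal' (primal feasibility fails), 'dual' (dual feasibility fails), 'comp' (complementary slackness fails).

Gradient of f: grad f(x) = Q x + c = (2, -2)
Constraint values g_i(x) = a_i^T x - b_i:
  g_1((1, 1)) = 0
  g_2((1, 1)) = -3
Stationarity residual: grad f(x) + sum_i lambda_i a_i = (0, 0)
  -> stationarity OK
Primal feasibility (all g_i <= 0): OK
Dual feasibility (all lambda_i >= 0): OK
Complementary slackness (lambda_i * g_i(x) = 0 for all i): OK

Verdict: yes, KKT holds.

yes


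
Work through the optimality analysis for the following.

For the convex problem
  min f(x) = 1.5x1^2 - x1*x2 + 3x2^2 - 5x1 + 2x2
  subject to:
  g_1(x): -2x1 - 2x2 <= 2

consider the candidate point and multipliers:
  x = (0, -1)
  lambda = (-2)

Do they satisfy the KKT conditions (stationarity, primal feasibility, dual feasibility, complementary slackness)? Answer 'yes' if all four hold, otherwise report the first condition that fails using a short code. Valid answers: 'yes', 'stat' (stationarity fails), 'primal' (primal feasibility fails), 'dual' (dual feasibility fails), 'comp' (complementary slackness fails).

Gradient of f: grad f(x) = Q x + c = (-4, -4)
Constraint values g_i(x) = a_i^T x - b_i:
  g_1((0, -1)) = 0
Stationarity residual: grad f(x) + sum_i lambda_i a_i = (0, 0)
  -> stationarity OK
Primal feasibility (all g_i <= 0): OK
Dual feasibility (all lambda_i >= 0): FAILS
Complementary slackness (lambda_i * g_i(x) = 0 for all i): OK

Verdict: the first failing condition is dual_feasibility -> dual.

dual


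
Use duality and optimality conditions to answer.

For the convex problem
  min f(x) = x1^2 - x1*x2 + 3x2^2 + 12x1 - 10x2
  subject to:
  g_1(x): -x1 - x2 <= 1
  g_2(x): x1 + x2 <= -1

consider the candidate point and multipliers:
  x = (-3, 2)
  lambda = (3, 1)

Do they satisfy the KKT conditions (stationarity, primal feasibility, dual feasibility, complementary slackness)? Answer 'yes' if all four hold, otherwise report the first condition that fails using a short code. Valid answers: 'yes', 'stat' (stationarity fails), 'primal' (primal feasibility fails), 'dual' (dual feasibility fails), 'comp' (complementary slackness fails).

Gradient of f: grad f(x) = Q x + c = (4, 5)
Constraint values g_i(x) = a_i^T x - b_i:
  g_1((-3, 2)) = 0
  g_2((-3, 2)) = 0
Stationarity residual: grad f(x) + sum_i lambda_i a_i = (2, 3)
  -> stationarity FAILS
Primal feasibility (all g_i <= 0): OK
Dual feasibility (all lambda_i >= 0): OK
Complementary slackness (lambda_i * g_i(x) = 0 for all i): OK

Verdict: the first failing condition is stationarity -> stat.

stat


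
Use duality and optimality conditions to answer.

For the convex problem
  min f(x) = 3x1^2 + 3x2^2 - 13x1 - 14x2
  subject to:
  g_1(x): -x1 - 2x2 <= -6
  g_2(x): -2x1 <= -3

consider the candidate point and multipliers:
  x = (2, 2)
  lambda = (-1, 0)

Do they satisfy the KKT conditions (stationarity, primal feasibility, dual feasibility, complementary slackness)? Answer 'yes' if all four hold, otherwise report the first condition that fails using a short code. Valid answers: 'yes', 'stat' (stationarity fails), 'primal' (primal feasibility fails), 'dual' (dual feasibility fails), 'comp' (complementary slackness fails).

Gradient of f: grad f(x) = Q x + c = (-1, -2)
Constraint values g_i(x) = a_i^T x - b_i:
  g_1((2, 2)) = 0
  g_2((2, 2)) = -1
Stationarity residual: grad f(x) + sum_i lambda_i a_i = (0, 0)
  -> stationarity OK
Primal feasibility (all g_i <= 0): OK
Dual feasibility (all lambda_i >= 0): FAILS
Complementary slackness (lambda_i * g_i(x) = 0 for all i): OK

Verdict: the first failing condition is dual_feasibility -> dual.

dual


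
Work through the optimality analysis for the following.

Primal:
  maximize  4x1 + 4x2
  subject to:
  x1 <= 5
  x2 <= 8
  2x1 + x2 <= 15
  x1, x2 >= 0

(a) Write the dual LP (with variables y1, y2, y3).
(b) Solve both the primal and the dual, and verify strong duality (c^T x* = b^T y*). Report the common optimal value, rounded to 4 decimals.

The standard primal-dual pair for 'max c^T x s.t. A x <= b, x >= 0' is:
  Dual:  min b^T y  s.t.  A^T y >= c,  y >= 0.

So the dual LP is:
  minimize  5y1 + 8y2 + 15y3
  subject to:
    y1 + 2y3 >= 4
    y2 + y3 >= 4
    y1, y2, y3 >= 0

Solving the primal: x* = (3.5, 8).
  primal value c^T x* = 46.
Solving the dual: y* = (0, 2, 2).
  dual value b^T y* = 46.
Strong duality: c^T x* = b^T y*. Confirmed.

46


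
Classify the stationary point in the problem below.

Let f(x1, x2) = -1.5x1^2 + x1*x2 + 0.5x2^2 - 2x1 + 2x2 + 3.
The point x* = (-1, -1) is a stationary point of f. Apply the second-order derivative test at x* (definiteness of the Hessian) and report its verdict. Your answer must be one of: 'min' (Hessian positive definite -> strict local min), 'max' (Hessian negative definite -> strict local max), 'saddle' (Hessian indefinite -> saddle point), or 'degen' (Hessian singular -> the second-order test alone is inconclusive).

Compute the Hessian H = grad^2 f:
  H = [[-3, 1], [1, 1]]
Verify stationarity: grad f(x*) = H x* + g = (0, 0).
Eigenvalues of H: -3.2361, 1.2361.
Eigenvalues have mixed signs, so H is indefinite -> x* is a saddle point.

saddle


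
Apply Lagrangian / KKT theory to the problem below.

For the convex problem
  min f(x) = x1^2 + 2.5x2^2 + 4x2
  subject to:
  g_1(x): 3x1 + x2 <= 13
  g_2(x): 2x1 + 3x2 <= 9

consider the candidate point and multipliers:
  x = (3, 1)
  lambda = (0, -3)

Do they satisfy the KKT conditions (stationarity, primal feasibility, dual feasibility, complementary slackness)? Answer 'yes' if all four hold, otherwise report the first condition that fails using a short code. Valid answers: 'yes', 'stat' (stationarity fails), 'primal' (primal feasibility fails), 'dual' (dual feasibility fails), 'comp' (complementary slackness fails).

Gradient of f: grad f(x) = Q x + c = (6, 9)
Constraint values g_i(x) = a_i^T x - b_i:
  g_1((3, 1)) = -3
  g_2((3, 1)) = 0
Stationarity residual: grad f(x) + sum_i lambda_i a_i = (0, 0)
  -> stationarity OK
Primal feasibility (all g_i <= 0): OK
Dual feasibility (all lambda_i >= 0): FAILS
Complementary slackness (lambda_i * g_i(x) = 0 for all i): OK

Verdict: the first failing condition is dual_feasibility -> dual.

dual


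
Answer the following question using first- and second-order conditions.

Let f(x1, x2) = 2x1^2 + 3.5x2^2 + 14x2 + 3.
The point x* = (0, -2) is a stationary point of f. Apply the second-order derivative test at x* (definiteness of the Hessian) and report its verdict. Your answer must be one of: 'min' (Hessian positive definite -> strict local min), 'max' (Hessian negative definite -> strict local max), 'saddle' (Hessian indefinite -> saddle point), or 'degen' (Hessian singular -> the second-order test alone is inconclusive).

Compute the Hessian H = grad^2 f:
  H = [[4, 0], [0, 7]]
Verify stationarity: grad f(x*) = H x* + g = (0, 0).
Eigenvalues of H: 4, 7.
Both eigenvalues > 0, so H is positive definite -> x* is a strict local min.

min


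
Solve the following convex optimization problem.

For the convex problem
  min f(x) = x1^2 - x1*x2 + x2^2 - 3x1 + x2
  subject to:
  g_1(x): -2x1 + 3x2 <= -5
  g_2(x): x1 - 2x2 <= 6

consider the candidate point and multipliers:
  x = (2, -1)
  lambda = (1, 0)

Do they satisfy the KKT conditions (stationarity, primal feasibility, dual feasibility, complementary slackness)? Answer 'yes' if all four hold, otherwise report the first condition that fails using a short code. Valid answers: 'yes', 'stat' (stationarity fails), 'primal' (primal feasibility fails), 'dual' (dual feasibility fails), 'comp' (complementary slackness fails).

Gradient of f: grad f(x) = Q x + c = (2, -3)
Constraint values g_i(x) = a_i^T x - b_i:
  g_1((2, -1)) = -2
  g_2((2, -1)) = -2
Stationarity residual: grad f(x) + sum_i lambda_i a_i = (0, 0)
  -> stationarity OK
Primal feasibility (all g_i <= 0): OK
Dual feasibility (all lambda_i >= 0): OK
Complementary slackness (lambda_i * g_i(x) = 0 for all i): FAILS

Verdict: the first failing condition is complementary_slackness -> comp.

comp


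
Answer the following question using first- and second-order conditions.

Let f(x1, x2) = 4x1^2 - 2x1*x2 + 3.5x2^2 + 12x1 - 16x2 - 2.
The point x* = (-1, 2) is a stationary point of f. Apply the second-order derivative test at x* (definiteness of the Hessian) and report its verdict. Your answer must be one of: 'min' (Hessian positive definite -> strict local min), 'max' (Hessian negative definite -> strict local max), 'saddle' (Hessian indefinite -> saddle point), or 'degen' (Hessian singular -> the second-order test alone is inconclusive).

Compute the Hessian H = grad^2 f:
  H = [[8, -2], [-2, 7]]
Verify stationarity: grad f(x*) = H x* + g = (0, 0).
Eigenvalues of H: 5.4384, 9.5616.
Both eigenvalues > 0, so H is positive definite -> x* is a strict local min.

min


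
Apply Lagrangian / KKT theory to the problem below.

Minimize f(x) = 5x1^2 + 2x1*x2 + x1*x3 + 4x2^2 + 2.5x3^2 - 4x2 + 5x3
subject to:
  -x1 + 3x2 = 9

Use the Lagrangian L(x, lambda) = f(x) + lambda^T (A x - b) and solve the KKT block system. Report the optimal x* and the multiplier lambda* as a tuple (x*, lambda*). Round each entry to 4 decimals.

Form the Lagrangian:
  L(x, lambda) = (1/2) x^T Q x + c^T x + lambda^T (A x - b)
Stationarity (grad_x L = 0): Q x + c + A^T lambda = 0.
Primal feasibility: A x = b.

This gives the KKT block system:
  [ Q   A^T ] [ x     ]   [-c ]
  [ A    0  ] [ lambda ] = [ b ]

Solving the linear system:
  x*      = (-0.9704, 2.6765, -0.8059)
  lambda* = (-5.1571)
  f(x*)   = 15.8392

x* = (-0.9704, 2.6765, -0.8059), lambda* = (-5.1571)


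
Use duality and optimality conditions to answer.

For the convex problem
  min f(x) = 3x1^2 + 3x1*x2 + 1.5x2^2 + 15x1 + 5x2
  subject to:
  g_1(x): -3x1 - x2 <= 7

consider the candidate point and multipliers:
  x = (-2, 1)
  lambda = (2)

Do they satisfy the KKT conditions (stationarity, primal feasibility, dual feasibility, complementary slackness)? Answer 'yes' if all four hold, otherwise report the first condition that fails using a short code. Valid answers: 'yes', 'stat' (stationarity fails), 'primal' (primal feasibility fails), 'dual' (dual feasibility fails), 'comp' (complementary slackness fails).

Gradient of f: grad f(x) = Q x + c = (6, 2)
Constraint values g_i(x) = a_i^T x - b_i:
  g_1((-2, 1)) = -2
Stationarity residual: grad f(x) + sum_i lambda_i a_i = (0, 0)
  -> stationarity OK
Primal feasibility (all g_i <= 0): OK
Dual feasibility (all lambda_i >= 0): OK
Complementary slackness (lambda_i * g_i(x) = 0 for all i): FAILS

Verdict: the first failing condition is complementary_slackness -> comp.

comp


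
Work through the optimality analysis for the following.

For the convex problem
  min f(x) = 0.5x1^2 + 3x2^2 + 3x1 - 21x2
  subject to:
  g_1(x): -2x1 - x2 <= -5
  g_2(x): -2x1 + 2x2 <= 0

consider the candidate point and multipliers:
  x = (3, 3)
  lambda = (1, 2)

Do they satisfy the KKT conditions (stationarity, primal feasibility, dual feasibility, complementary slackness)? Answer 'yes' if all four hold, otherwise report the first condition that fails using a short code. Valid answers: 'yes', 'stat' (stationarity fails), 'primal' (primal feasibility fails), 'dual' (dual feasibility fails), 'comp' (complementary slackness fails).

Gradient of f: grad f(x) = Q x + c = (6, -3)
Constraint values g_i(x) = a_i^T x - b_i:
  g_1((3, 3)) = -4
  g_2((3, 3)) = 0
Stationarity residual: grad f(x) + sum_i lambda_i a_i = (0, 0)
  -> stationarity OK
Primal feasibility (all g_i <= 0): OK
Dual feasibility (all lambda_i >= 0): OK
Complementary slackness (lambda_i * g_i(x) = 0 for all i): FAILS

Verdict: the first failing condition is complementary_slackness -> comp.

comp


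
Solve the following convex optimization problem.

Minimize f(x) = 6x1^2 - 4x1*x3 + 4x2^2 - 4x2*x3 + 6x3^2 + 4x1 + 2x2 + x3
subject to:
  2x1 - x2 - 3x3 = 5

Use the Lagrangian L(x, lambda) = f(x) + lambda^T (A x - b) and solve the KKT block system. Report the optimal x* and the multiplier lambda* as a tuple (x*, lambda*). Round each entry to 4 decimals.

Form the Lagrangian:
  L(x, lambda) = (1/2) x^T Q x + c^T x + lambda^T (A x - b)
Stationarity (grad_x L = 0): Q x + c + A^T lambda = 0.
Primal feasibility: A x = b.

This gives the KKT block system:
  [ Q   A^T ] [ x     ]   [-c ]
  [ A    0  ] [ lambda ] = [ b ]

Solving the linear system:
  x*      = (-0.2812, -1.3438, -1.4062)
  lambda* = (-3.125)
  f(x*)   = 5.2031

x* = (-0.2812, -1.3438, -1.4062), lambda* = (-3.125)


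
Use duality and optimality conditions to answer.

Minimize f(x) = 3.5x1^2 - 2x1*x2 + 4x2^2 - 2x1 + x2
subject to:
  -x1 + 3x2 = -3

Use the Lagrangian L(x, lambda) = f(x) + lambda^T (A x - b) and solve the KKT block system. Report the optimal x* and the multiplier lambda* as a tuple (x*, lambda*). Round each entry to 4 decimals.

Form the Lagrangian:
  L(x, lambda) = (1/2) x^T Q x + c^T x + lambda^T (A x - b)
Stationarity (grad_x L = 0): Q x + c + A^T lambda = 0.
Primal feasibility: A x = b.

This gives the KKT block system:
  [ Q   A^T ] [ x     ]   [-c ]
  [ A    0  ] [ lambda ] = [ b ]

Solving the linear system:
  x*      = (0.3559, -0.8814)
  lambda* = (2.2542)
  f(x*)   = 2.5847

x* = (0.3559, -0.8814), lambda* = (2.2542)


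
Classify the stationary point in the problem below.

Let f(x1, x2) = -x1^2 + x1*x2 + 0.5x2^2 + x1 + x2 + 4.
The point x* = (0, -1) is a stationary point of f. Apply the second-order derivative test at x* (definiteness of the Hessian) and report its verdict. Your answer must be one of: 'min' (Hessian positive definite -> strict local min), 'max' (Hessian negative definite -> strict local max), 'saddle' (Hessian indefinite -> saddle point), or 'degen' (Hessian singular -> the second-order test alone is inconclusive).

Compute the Hessian H = grad^2 f:
  H = [[-2, 1], [1, 1]]
Verify stationarity: grad f(x*) = H x* + g = (0, 0).
Eigenvalues of H: -2.3028, 1.3028.
Eigenvalues have mixed signs, so H is indefinite -> x* is a saddle point.

saddle


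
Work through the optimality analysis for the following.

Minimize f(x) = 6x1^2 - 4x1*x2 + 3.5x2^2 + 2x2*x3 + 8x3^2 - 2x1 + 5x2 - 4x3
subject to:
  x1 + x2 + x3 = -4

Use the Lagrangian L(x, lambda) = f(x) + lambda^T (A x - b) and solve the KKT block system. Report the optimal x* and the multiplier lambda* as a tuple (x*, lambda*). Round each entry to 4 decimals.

Form the Lagrangian:
  L(x, lambda) = (1/2) x^T Q x + c^T x + lambda^T (A x - b)
Stationarity (grad_x L = 0): Q x + c + A^T lambda = 0.
Primal feasibility: A x = b.

This gives the KKT block system:
  [ Q   A^T ] [ x     ]   [-c ]
  [ A    0  ] [ lambda ] = [ b ]

Solving the linear system:
  x*      = (-1.3981, -2.6852, 0.0833)
  lambda* = (8.037)
  f(x*)   = 10.5926

x* = (-1.3981, -2.6852, 0.0833), lambda* = (8.037)


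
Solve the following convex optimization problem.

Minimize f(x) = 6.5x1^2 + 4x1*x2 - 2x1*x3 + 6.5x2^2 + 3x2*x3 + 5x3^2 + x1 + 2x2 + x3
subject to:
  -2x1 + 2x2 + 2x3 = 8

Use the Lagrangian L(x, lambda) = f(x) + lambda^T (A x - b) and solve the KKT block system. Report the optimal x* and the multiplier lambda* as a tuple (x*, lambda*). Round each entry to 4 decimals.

Form the Lagrangian:
  L(x, lambda) = (1/2) x^T Q x + c^T x + lambda^T (A x - b)
Stationarity (grad_x L = 0): Q x + c + A^T lambda = 0.
Primal feasibility: A x = b.

This gives the KKT block system:
  [ Q   A^T ] [ x     ]   [-c ]
  [ A    0  ] [ lambda ] = [ b ]

Solving the linear system:
  x*      = (-1.7112, 1.4876, 0.8012)
  lambda* = (-8.4488)
  f(x*)   = 34.8276

x* = (-1.7112, 1.4876, 0.8012), lambda* = (-8.4488)


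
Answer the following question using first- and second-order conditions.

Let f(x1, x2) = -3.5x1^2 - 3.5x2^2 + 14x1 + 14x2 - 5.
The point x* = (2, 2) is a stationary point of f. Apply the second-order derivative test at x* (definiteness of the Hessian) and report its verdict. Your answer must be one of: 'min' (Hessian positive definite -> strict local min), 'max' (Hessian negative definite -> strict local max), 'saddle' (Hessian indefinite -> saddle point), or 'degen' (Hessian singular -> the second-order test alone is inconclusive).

Compute the Hessian H = grad^2 f:
  H = [[-7, 0], [0, -7]]
Verify stationarity: grad f(x*) = H x* + g = (0, 0).
Eigenvalues of H: -7, -7.
Both eigenvalues < 0, so H is negative definite -> x* is a strict local max.

max


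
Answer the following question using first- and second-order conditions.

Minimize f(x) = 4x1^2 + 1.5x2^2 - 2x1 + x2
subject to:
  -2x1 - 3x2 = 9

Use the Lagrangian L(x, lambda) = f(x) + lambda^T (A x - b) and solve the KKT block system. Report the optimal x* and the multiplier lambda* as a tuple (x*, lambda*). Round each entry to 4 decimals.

Form the Lagrangian:
  L(x, lambda) = (1/2) x^T Q x + c^T x + lambda^T (A x - b)
Stationarity (grad_x L = 0): Q x + c + A^T lambda = 0.
Primal feasibility: A x = b.

This gives the KKT block system:
  [ Q   A^T ] [ x     ]   [-c ]
  [ A    0  ] [ lambda ] = [ b ]

Solving the linear system:
  x*      = (-0.3571, -2.7619)
  lambda* = (-2.4286)
  f(x*)   = 9.9048

x* = (-0.3571, -2.7619), lambda* = (-2.4286)


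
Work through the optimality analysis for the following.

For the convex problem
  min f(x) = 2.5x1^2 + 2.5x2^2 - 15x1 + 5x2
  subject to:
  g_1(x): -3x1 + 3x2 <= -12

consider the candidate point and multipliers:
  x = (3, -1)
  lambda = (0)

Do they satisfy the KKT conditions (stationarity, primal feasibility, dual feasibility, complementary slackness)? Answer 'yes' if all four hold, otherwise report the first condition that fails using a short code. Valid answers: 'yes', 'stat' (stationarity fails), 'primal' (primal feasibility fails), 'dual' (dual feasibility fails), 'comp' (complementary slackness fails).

Gradient of f: grad f(x) = Q x + c = (0, 0)
Constraint values g_i(x) = a_i^T x - b_i:
  g_1((3, -1)) = 0
Stationarity residual: grad f(x) + sum_i lambda_i a_i = (0, 0)
  -> stationarity OK
Primal feasibility (all g_i <= 0): OK
Dual feasibility (all lambda_i >= 0): OK
Complementary slackness (lambda_i * g_i(x) = 0 for all i): OK

Verdict: yes, KKT holds.

yes


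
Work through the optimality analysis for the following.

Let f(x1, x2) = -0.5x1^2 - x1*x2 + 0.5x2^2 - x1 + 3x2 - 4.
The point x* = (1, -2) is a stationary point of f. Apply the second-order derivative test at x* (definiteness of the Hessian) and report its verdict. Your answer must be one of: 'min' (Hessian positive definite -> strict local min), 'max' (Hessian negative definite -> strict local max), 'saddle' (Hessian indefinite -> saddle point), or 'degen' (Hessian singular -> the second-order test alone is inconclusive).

Compute the Hessian H = grad^2 f:
  H = [[-1, -1], [-1, 1]]
Verify stationarity: grad f(x*) = H x* + g = (0, 0).
Eigenvalues of H: -1.4142, 1.4142.
Eigenvalues have mixed signs, so H is indefinite -> x* is a saddle point.

saddle


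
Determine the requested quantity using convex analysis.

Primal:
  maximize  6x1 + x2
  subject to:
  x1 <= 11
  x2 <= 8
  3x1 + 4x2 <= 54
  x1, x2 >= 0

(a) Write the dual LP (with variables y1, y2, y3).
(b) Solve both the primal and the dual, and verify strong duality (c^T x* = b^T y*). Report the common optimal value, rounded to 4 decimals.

The standard primal-dual pair for 'max c^T x s.t. A x <= b, x >= 0' is:
  Dual:  min b^T y  s.t.  A^T y >= c,  y >= 0.

So the dual LP is:
  minimize  11y1 + 8y2 + 54y3
  subject to:
    y1 + 3y3 >= 6
    y2 + 4y3 >= 1
    y1, y2, y3 >= 0

Solving the primal: x* = (11, 5.25).
  primal value c^T x* = 71.25.
Solving the dual: y* = (5.25, 0, 0.25).
  dual value b^T y* = 71.25.
Strong duality: c^T x* = b^T y*. Confirmed.

71.25
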